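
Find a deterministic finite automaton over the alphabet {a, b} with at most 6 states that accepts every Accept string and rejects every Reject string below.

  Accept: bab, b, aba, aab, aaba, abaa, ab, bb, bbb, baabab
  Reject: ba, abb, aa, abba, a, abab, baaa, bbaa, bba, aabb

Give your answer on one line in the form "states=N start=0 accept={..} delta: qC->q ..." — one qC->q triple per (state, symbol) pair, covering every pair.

State merging on the prefix tree: take the shortest (then alphabetical) example prefix whose next move is undefined and point that move at state 0, else 1, else 2, ...; a target is out if some Accept/Reject pair would then sit in one state with the same input left (inseparable). If every existing state is out, open a new one.
a: 0a undefined. 0a->0: no, bab/abab meet in 0 with "bab" left. Open state 1: 0a->1.
b: 0b undefined. 0b->0: ok.
aa: 1a undefined. 1a->0: no, b/aa meet in 0. 1a->1: no, baabab/abab meet in 1 with "bab" left. Open state 2: 1a->2.
ab: 1b undefined. 1b->0: no, bab/abb meet in 0. 1b->1: no, bab/ba meet in 1. 1b->2: no, bab/aa meet in 2. Open state 3: 1b->3.
aab: 2b undefined. 2b->0: no, b/aabb meet in 0. 2b->1: no, bab/aabb meet in 3. 2b->2: no, aab/aa meet in 2. 2b->3: no, baabab/abab meet in 3 with "ab" left. Open state 4: 2b->4.
aba: 3a undefined. 3a->0: no, b/abab meet in 0. 3a->1: no, bab/abab meet in 3. 3a->2: no, aba/aa meet in 2. 3a->3: ok.
abb: 3b undefined. 3b->0: no, b/abb meet in 0. 3b->1: ok.
aaba: 4a undefined. 4a->0: ok.
aabb: 4b undefined. 4b->0: no, b/aabb meet in 0. 4b->1: ok.
baaa: 2a undefined. 2a->0: no, b/baaa meet in 0. 2a->1: ok.
All examples now run through 5 states with every (state, symbol) defined. Accept strings end in {0,3,4}, Reject strings end in {1,2}; accept={0,3,4}.

states=5 start=0 accept={0,3,4} delta: 0a->1 0b->0 1a->2 1b->3 2a->1 2b->4 3a->3 3b->1 4a->0 4b->1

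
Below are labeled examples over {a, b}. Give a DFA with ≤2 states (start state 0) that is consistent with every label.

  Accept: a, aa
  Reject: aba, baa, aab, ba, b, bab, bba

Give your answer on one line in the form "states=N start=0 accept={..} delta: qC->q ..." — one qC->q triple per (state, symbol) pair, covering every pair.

Grow the machine one transition at a time. Run the examples from 0; the earliest place one falls off (shortest prefix, ties alphabetical) gets sent to the lowest-numbered state that keeps every Accept/Reject pair distinguishable — a pair clashes when both reach the same state with identical unread suffix — and to a fresh state only if none does.
a: 0a undefined. 0a->0: ok.
b: 0b undefined. 0b->0: no, a/aba meet in 0. Open state 1: 0b->1.
ba: 1a undefined. 1a->0: no, a/aba meet in 0. 1a->1: ok.
bb: 1b undefined. 1b->0: no, a/bab meet in 0. 1b->1: ok.
All examples now run through 2 states with every (state, symbol) defined. Accept strings end in {0}, Reject strings end in {1}; accept={0}.

states=2 start=0 accept={0} delta: 0a->0 0b->1 1a->1 1b->1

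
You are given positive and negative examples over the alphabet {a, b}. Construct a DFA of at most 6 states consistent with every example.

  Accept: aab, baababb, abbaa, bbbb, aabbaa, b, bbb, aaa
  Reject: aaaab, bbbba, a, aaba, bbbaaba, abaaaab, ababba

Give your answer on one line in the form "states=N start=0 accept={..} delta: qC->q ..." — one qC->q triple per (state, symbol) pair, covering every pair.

Grow the machine one transition at a time. Run the examples from 0; the earliest place one falls off (shortest prefix, ties alphabetical) gets sent to the lowest-numbered state that keeps every Accept/Reject pair distinguishable — a pair clashes when both reach the same state with identical unread suffix — and to a fresh state only if none does.
a: 0a undefined. 0a->0: no, aab/aaaab meet in 0 with "b" left. Open state 1: 0a->1.
b: 0b undefined. 0b->0: ok.
aa: 1a undefined. 1a->0: no, aab/aaaab meet in 0. 1a->1: no, aab/aaaab meet in 1 with "b" left. Open state 2: 1a->2.
ab: 1b undefined. 1b->0: ok.
aaa: 2a undefined. 2a->0: no, bbbb/aaaab meet in 0. 2a->1: no, aab/aaaab meet in 2 with "b" left. 2a->2: no, aab/aaaab meet in 2 with "b" left. Open state 3: 2a->3.
aab: 2b undefined. 2b->0: ok.
aaaa: 3a undefined. 3a->0: no, aab/aaaab meet in 0. 3a->1: no, aab/aaaab meet in 0. 3a->2: no, aab/aaaab meet in 0. 3a->3: ok.
aaaab: 3b undefined. 3b->0: no, aab/aaaab meet in 0. 3b->1: ok.
All examples now run through 4 states with every (state, symbol) defined. Accept strings end in {0,2,3}, Reject strings end in {1}; accept={0,2,3}.

states=4 start=0 accept={0,2,3} delta: 0a->1 0b->0 1a->2 1b->0 2a->3 2b->0 3a->3 3b->1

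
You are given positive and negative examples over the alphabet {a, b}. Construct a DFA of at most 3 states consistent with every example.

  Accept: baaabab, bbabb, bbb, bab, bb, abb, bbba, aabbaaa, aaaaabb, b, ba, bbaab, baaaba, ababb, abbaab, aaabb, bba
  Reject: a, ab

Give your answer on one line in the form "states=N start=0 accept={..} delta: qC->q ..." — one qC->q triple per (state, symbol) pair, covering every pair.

Fold the examples into a partial DFA from state 0: repeatedly fix the first undefined (state, symbol) met by the shortest-then-alphabetical prefix, trying targets in increasing order and rejecting any under which an Accept and a Reject string meet in one state with the same remainder; add a state when all current targets are rejected. Accepting states are where Accept strings end.
a: 0a undefined. 0a->0: no, b/ab meet in 0 with "b" left. Open state 1: 0a->1.
b: 0b undefined. 0b->0: no, bab/ab meet in 1 with "b" left. 0b->1: no, bb/ab meet in 1 with "b" left. Open state 2: 0b->2.
aa: 1a undefined. 1a->0: ok.
ab: 1b undefined. 1b->0: ok.
ba: 2a undefined. 2a->0: no, ba/ab meet in 0. 2a->1: no, baaabab/ab meet in 0. 2a->2: ok.
bb: 2b undefined. 2b->0: no, baaabab/ab meet in 0. 2b->1: no, bbabb/a meet in 1. 2b->2: ok.
All examples now run through 3 states with every (state, symbol) defined. Accept strings end in {2}, Reject strings end in {0,1}; accept={2}.

states=3 start=0 accept={2} delta: 0a->1 0b->2 1a->0 1b->0 2a->2 2b->2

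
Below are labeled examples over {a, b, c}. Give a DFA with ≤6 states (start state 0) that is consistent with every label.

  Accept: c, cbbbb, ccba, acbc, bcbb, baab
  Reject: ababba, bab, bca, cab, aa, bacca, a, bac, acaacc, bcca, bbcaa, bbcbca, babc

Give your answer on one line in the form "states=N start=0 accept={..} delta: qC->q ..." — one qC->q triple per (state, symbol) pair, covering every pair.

State merging on the prefix tree: take the shortest (then alphabetical) example prefix whose next move is undefined and point that move at state 0, else 1, else 2, ...; a target is out if some Accept/Reject pair would then sit in one state with the same input left (inseparable). If every existing state is out, open a new one.
a: 0a undefined. 0a->0: ok.
b: 0b undefined. 0b->0: no, c/bac meet in 0 with "c" left. Open state 1: 0b->1.
c: 0c undefined. 0c->0: no, c/aa meet in 0. 0c->1: ok.
ba: 1a undefined. 1a->0: no, c/bab meet in 1. 1a->1: no, acbc/babc meet in 1 with "bc" left. Open state 2: 1a->2.
bb: 1b undefined. 1b->0: ok.
bc: 1c undefined. 1c->0: no, ccba/bcca meet in 2. 1c->1: no, ccba/aa meet in 0. 1c->2: ok.
baa: 2a undefined. 2a->0: ok.
bab: 2b undefined. 2b->0: no, c/babc meet in 1. 2b->1: no, c/bab meet in 1. 2b->2: no, ccba/ababba meet in 0. Open state 3: 2b->3.
bac: 2c undefined. 2c->0: ok.
babc: 3c undefined. 3c->0: ok.
bcbb: 3b undefined. 3b->0: no, bcbb/ababba meet in 0. 3b->1: ok.
ccba: 3a undefined. 3a->0: no, ccba/bca meet in 0. 3a->1: ok.
All examples now run through 4 states with every (state, symbol) defined. Accept strings end in {1}, Reject strings end in {0,2,3}; accept={1}.

states=4 start=0 accept={1} delta: 0a->0 0b->1 0c->1 1a->2 1b->0 1c->2 2a->0 2b->3 2c->0 3a->1 3b->1 3c->0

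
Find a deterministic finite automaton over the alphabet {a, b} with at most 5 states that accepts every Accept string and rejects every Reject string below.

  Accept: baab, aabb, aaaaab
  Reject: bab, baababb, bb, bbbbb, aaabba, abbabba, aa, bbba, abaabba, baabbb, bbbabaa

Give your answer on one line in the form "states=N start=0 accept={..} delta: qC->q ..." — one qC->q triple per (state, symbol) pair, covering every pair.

states=5 start=0 accept={3,4} delta: 0a->1 0b->0 1a->2 1b->0 2a->0 2b->3 3a->0 3b->4 4a->0 4b->0

Grow the machine one transition at a time. Run the examples from 0; the earliest place one falls off (shortest prefix, ties alphabetical) gets sent to the lowest-numbered state that keeps every Accept/Reject pair distinguishable — a pair clashes when both reach the same state with identical unread suffix — and to a fresh state only if none does.
a: 0a undefined. 0a->0: no, aabb/bb meet in 0 with "bb" left. Open state 1: 0a->1.
b: 0b undefined. 0b->0: ok.
aa: 1a undefined. 1a->0: no, baab/bb meet in 0. 1a->1: no, baab/bab meet in 1 with "b" left. Open state 2: 1a->2.
ab: 1b undefined. 1b->0: ok.
aaa: 2a undefined. 2a->0: ok.
aab: 2b undefined. 2b->0: no, baab/bab meet in 0. 2b->1: no, baab/aaabba meet in 1. 2b->2: no, baab/aa meet in 2. Open state 3: 2b->3.
aabb: 3b undefined. 3b->0: no, aabb/bab meet in 0. 3b->1: no, aabb/aaabba meet in 1. 3b->2: no, baab/baabbb meet in 3. 3b->3: no, baab/baabbb meet in 3. Open state 4: 3b->4.
baaba: 3a undefined. 3a->0: ok.
baabbb: 4b undefined. 4b->0: ok.
abaabba: 4a undefined. 4a->0: ok.
All examples now run through 5 states with every (state, symbol) defined. Accept strings end in {3,4}, Reject strings end in {0,1,2}; accept={3,4}.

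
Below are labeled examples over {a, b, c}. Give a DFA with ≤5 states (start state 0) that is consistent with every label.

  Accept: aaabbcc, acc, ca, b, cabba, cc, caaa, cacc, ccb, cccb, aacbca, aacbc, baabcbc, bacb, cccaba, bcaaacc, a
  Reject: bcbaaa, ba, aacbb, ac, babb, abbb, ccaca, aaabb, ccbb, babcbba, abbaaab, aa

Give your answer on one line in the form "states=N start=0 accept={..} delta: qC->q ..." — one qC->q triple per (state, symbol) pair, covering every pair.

Grow the machine one transition at a time. Run the examples from 0; the earliest place one falls off (shortest prefix, ties alphabetical) gets sent to the lowest-numbered state that keeps every Accept/Reject pair distinguishable — a pair clashes when both reach the same state with identical unread suffix — and to a fresh state only if none does.
a: 0a undefined. 0a->0: no, a/aa meet in 0. Open state 1: 0a->1.
b: 0b undefined. 0b->0: no, a/ba meet in 1. 0b->1: ok.
c: 0c undefined. 0c->0: ok.
aa: 1a undefined. 1a->0: no, cc/ba meet in 0. 1a->1: no, ca/ba meet in 1. Open state 2: 1a->2.
ab: 1b undefined. 1b->0: no, cabba/ba meet in 2. 1b->1: no, ca/abbb meet in 1. 1b->2: ok.
ac: 1c undefined. 1c->0: no, acc/ac meet in 0. 1c->1: no, acc/ac meet in 1. 1c->2: no, caaa/ccaca meet in 2 with "a" left. Open state 3: 1c->3.
aaa: 2a undefined. 2a->0: ok.
aac: 2c undefined. 2c->0: no, aacbca/ccaca meet in 3 with "a" left. 2c->1: no, aaabbcc/ac meet in 3. 2c->2: no, aaabbcc/ba meet in 2. 2c->3: ok.
abb: 2b undefined. 2b->0: no, ca/babb meet in 1. 2b->1: no, cabba/ba meet in 2. 2b->2: ok.
acc: 3c undefined. 3c->0: ok.
bca: 3a undefined. 3a->0: no, aaabbcc/ccaca meet in 0. 3a->1: no, ca/ccaca meet in 1. 3a->2: ok.
bcb: 3b undefined. 3b->0: no, aaabbcc/bcbaaa meet in 0. 3b->1: no, aaabbcc/babcbba meet in 0. 3b->2: no, aaabbcc/babcbba meet in 0. 3b->3: no, ca/bcbaaa meet in 1. Open state 4: 3b->4.
bcba: 4a undefined. 4a->0: ok.
aacbb: 4b undefined. 4b->0: no, aaabbcc/aacbb meet in 0. 4b->1: no, ca/aacbb meet in 1. 4b->2: no, aaabbcc/babcbba meet in 0. 4b->3: ok.
aacbc: 4c undefined. 4c->0: ok.
All examples now run through 5 states with every (state, symbol) defined. Accept strings end in {0,1,4}, Reject strings end in {2,3}; accept={0,1,4}.

states=5 start=0 accept={0,1,4} delta: 0a->1 0b->1 0c->0 1a->2 1b->2 1c->3 2a->0 2b->2 2c->3 3a->2 3b->4 3c->0 4a->0 4b->3 4c->0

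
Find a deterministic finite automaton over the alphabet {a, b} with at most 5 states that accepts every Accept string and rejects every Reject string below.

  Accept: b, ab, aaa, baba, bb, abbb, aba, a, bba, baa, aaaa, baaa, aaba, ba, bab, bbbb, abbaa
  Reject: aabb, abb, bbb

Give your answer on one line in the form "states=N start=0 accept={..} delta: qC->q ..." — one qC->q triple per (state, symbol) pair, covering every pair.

states=4 start=0 accept={0,1,2} delta: 0a->1 0b->1 1a->1 1b->2 2a->0 2b->3 3a->0 3b->0

State merging on the prefix tree: take the shortest (then alphabetical) example prefix whose next move is undefined and point that move at state 0, else 1, else 2, ...; a target is out if some Accept/Reject pair would then sit in one state with the same input left (inseparable). If every existing state is out, open a new one.
a: 0a undefined. 0a->0: no, bb/aabb meet in 0 with "bb" left. Open state 1: 0a->1.
b: 0b undefined. 0b->0: no, b/bbb meet in 0. 0b->1: ok.
aa: 1a undefined. 1a->0: no, ab/aabb meet in 1 with "b" left. 1a->1: ok.
ab: 1b undefined. 1b->0: no, b/aabb meet in 1. 1b->1: no, b/aabb meet in 1. Open state 2: 1b->2.
aba: 2a undefined. 2a->0: ok.
abb: 2b undefined. 2b->0: no, baba/aabb meet in 0. 2b->1: no, b/aabb meet in 1. 2b->2: no, ab/aabb meet in 2. Open state 3: 2b->3.
abba: 3a undefined. 3a->0: ok.
abbb: 3b undefined. 3b->0: ok.
All examples now run through 4 states with every (state, symbol) defined. Accept strings end in {0,1,2}, Reject strings end in {3}; accept={0,1,2}.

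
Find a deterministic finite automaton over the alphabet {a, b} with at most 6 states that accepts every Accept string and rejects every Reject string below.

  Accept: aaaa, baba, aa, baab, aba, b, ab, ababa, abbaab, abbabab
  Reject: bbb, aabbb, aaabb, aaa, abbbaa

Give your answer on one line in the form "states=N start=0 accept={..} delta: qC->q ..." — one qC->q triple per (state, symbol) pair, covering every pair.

states=6 start=0 accept={0,1,2,3,5} delta: 0a->1 0b->1 1a->2 1b->3 2a->4 2b->1 3a->0 3b->4 4a->0 4b->5 5a->2 5b->4

Fold the examples into a partial DFA from state 0: repeatedly fix the first undefined (state, symbol) met by the shortest-then-alphabetical prefix, trying targets in increasing order and rejecting any under which an Accept and a Reject string meet in one state with the same remainder; add a state when all current targets are rejected. Accepting states are where Accept strings end.
a: 0a undefined. 0a->0: no, aaaa/aaa meet in 0. Open state 1: 0a->1.
b: 0b undefined. 0b->0: no, b/bbb meet in 0. 0b->1: ok.
aa: 1a undefined. 1a->0: no, b/aaa meet in 1. 1a->1: no, aaaa/aaa meet in 1. Open state 2: 1a->2.
ab: 1b undefined. 1b->0: no, aa/abbbaa meet in 2. 1b->1: no, b/bbb meet in 1. 1b->2: no, aba/aaa meet in 2 with "a" left. Open state 3: 1b->3.
aaa: 2a undefined. 2a->0: no, ab/aaabb meet in 3. 2a->1: no, b/aaa meet in 1. 2a->2: no, aaaa/aaa meet in 2. 2a->3: no, baab/bbb meet in 3 with "b" left. Open state 4: 2a->4.
aab: 2b undefined. 2b->0: no, ab/aabbb meet in 3. 2b->1: ok.
aba: 3a undefined. 3a->0: ok.
abb: 3b undefined. 3b->0: no, aba/bbb meet in 0. 3b->1: no, b/bbb meet in 1. 3b->2: no, baba/bbb meet in 2. 3b->3: no, b/abbbaa meet in 1. 3b->4: ok.
aaaa: 4a undefined. 4a->0: ok.
aaab: 4b undefined. 4b->0: no, baba/abbbaa meet in 2. 4b->1: no, ab/aaabb meet in 3. 4b->2: no, aaaa/abbbaa meet in 0. 4b->3: no, b/abbbaa meet in 1. 4b->4: no, baab/bbb meet in 4. Open state 5: 4b->5.
aaabb: 5b undefined. 5b->0: no, aaaa/aaabb meet in 0. 5b->1: no, b/aaabb meet in 1. 5b->2: no, baba/aaabb meet in 2. 5b->3: no, ab/aaabb meet in 3. 5b->4: ok.
abbba: 5a undefined. 5a->0: no, b/abbbaa meet in 1. 5a->1: no, baba/abbbaa meet in 2. 5a->2: ok.
All examples now run through 6 states with every (state, symbol) defined. Accept strings end in {0,1,2,3,5}, Reject strings end in {4}; accept={0,1,2,3,5}.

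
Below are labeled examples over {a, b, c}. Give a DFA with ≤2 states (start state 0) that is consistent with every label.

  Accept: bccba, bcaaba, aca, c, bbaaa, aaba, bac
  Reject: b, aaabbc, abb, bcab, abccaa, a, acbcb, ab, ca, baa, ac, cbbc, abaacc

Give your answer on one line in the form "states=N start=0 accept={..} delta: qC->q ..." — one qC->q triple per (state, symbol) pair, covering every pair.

states=2 start=0 accept={0} delta: 0a->1 0b->1 0c->0 1a->0 1b->1 1c->1

Fold the examples into a partial DFA from state 0: repeatedly fix the first undefined (state, symbol) met by the shortest-then-alphabetical prefix, trying targets in increasing order and rejecting any under which an Accept and a Reject string meet in one state with the same remainder; add a state when all current targets are rejected. Accepting states are where Accept strings end.
a: 0a undefined. 0a->0: no, aca/ca meet in 0 with "ca" left. Open state 1: 0a->1.
b: 0b undefined. 0b->0: no, bac/ac meet in 1 with "c" left. 0b->1: ok.
c: 0c undefined. 0c->0: ok.
aa: 1a undefined. 1a->0: ok.
ab: 1b undefined. 1b->0: no, c/abccaa meet in 0. 1b->1: ok.
ac: 1c undefined. 1c->0: no, bccba/aaabbc meet in 0. 1c->1: ok.
All examples now run through 2 states with every (state, symbol) defined. Accept strings end in {0}, Reject strings end in {1}; accept={0}.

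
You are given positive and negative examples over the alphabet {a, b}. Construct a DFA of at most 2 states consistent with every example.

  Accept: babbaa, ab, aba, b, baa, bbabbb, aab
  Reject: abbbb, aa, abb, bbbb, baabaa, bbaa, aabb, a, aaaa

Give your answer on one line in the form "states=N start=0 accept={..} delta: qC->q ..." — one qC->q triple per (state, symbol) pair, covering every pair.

states=2 start=0 accept={1} delta: 0a->0 0b->1 1a->1 1b->0

Fold the examples into a partial DFA from state 0: repeatedly fix the first undefined (state, symbol) met by the shortest-then-alphabetical prefix, trying targets in increasing order and rejecting any under which an Accept and a Reject string meet in one state with the same remainder; add a state when all current targets are rejected. Accepting states are where Accept strings end.
a: 0a undefined. 0a->0: ok.
b: 0b undefined. 0b->0: no, babbaa/abbbb meet in 0. Open state 1: 0b->1.
ba: 1a undefined. 1a->0: no, babbaa/bbaa meet in 1 with "baa" left. 1a->1: ok.
bb: 1b undefined. 1b->0: ok.
All examples now run through 2 states with every (state, symbol) defined. Accept strings end in {1}, Reject strings end in {0}; accept={1}.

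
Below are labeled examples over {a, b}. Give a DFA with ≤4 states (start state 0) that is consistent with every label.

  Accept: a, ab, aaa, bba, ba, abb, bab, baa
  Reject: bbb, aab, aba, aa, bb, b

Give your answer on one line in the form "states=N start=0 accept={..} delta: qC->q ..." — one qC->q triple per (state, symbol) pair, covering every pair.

Grow the machine one transition at a time. Run the examples from 0; the earliest place one falls off (shortest prefix, ties alphabetical) gets sent to the lowest-numbered state that keeps every Accept/Reject pair distinguishable — a pair clashes when both reach the same state with identical unread suffix — and to a fresh state only if none does.
a: 0a undefined. 0a->0: no, a/aa meet in 0. Open state 1: 0a->1.
b: 0b undefined. 0b->0: no, baa/aa meet in 1 with "a" left. 0b->1: no, a/b meet in 1. Open state 2: 0b->2.
aa: 1a undefined. 1a->0: ok.
ab: 1b undefined. 1b->0: no, a/aba meet in 1. 1b->1: ok.
ba: 2a undefined. 2a->0: no, ba/aba meet in 0. 2a->1: no, baa/aba meet in 0. 2a->2: no, ba/aab meet in 2. Open state 3: 2a->3.
bb: 2b undefined. 2b->0: ok.
baa: 3a undefined. 3a->0: no, baa/aba meet in 0. 3a->1: ok.
bab: 3b undefined. 3b->0: no, bab/aba meet in 0. 3b->1: ok.
All examples now run through 4 states with every (state, symbol) defined. Accept strings end in {1,3}, Reject strings end in {0,2}; accept={1,3}.

states=4 start=0 accept={1,3} delta: 0a->1 0b->2 1a->0 1b->1 2a->3 2b->0 3a->1 3b->1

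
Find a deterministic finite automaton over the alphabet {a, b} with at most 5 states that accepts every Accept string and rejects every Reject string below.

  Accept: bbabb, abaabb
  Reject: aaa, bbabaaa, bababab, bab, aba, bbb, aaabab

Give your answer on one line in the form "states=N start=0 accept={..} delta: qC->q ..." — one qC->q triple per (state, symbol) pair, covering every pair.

states=3 start=0 accept={2} delta: 0a->0 0b->1 1a->0 1b->2 2a->0 2b->0

State merging on the prefix tree: take the shortest (then alphabetical) example prefix whose next move is undefined and point that move at state 0, else 1, else 2, ...; a target is out if some Accept/Reject pair would then sit in one state with the same input left (inseparable). If every existing state is out, open a new one.
a: 0a undefined. 0a->0: ok.
b: 0b undefined. 0b->0: no, bbabb/aaa meet in 0. Open state 1: 0b->1.
ba: 1a undefined. 1a->0: ok.
bb: 1b undefined. 1b->0: no, bbabb/aaa meet in 0. 1b->1: no, bbabb/bababab meet in 1. Open state 2: 1b->2.
bba: 2a undefined. 2a->0: ok.
bbb: 2b undefined. 2b->0: ok.
All examples now run through 3 states with every (state, symbol) defined. Accept strings end in {2}, Reject strings end in {0,1}; accept={2}.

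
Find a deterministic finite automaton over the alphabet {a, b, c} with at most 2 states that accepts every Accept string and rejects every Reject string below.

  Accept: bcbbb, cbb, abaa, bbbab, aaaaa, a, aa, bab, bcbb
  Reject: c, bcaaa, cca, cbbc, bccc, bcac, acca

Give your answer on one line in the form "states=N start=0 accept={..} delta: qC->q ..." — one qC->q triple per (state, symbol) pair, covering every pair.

State merging on the prefix tree: take the shortest (then alphabetical) example prefix whose next move is undefined and point that move at state 0, else 1, else 2, ...; a target is out if some Accept/Reject pair would then sit in one state with the same input left (inseparable). If every existing state is out, open a new one.
a: 0a undefined. 0a->0: ok.
b: 0b undefined. 0b->0: ok.
c: 0c undefined. 0c->0: no, bcbbb/c meet in 0. Open state 1: 0c->1.
cb: 1b undefined. 1b->0: ok.
cc: 1c undefined. 1c->0: no, bcbbb/cca meet in 0. 1c->1: ok.
bca: 1a undefined. 1a->0: no, bcbbb/bcaaa meet in 0. 1a->1: ok.
All examples now run through 2 states with every (state, symbol) defined. Accept strings end in {0}, Reject strings end in {1}; accept={0}.

states=2 start=0 accept={0} delta: 0a->0 0b->0 0c->1 1a->1 1b->0 1c->1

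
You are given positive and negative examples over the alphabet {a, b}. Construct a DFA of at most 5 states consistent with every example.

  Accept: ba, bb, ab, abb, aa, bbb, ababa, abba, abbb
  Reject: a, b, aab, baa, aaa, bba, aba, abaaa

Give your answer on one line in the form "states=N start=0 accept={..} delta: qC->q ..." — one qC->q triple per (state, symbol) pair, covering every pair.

Grow the machine one transition at a time. Run the examples from 0; the earliest place one falls off (shortest prefix, ties alphabetical) gets sent to the lowest-numbered state that keeps every Accept/Reject pair distinguishable — a pair clashes when both reach the same state with identical unread suffix — and to a fresh state only if none does.
a: 0a undefined. 0a->0: no, ba/aba meet in 0 with "ba" left. Open state 1: 0a->1.
b: 0b undefined. 0b->0: no, ba/a meet in 1. 0b->1: ok.
aa: 1a undefined. 1a->0: ok.
ab: 1b undefined. 1b->0: no, abb/a meet in 1. 1b->1: no, ba/bba meet in 0. Open state 2: 1b->2.
aba: 2a undefined. 2a->0: no, ba/bba meet in 0. 2a->1: no, ababa/a meet in 1. 2a->2: no, bb/bba meet in 2. Open state 3: 2a->3.
abb: 2b undefined. 2b->0: no, abba/a meet in 1. 2b->1: no, abb/a meet in 1. 2b->2: no, abba/bba meet in 3. 2b->3: no, abb/bba meet in 3. Open state 4: 2b->4.
abaa: 3a undefined. 3a->0: ok.
abab: 3b undefined. 3b->0: no, ababa/a meet in 1. 3b->1: ok.
abba: 4a undefined. 4a->0: ok.
abbb: 4b undefined. 4b->0: ok.
All examples now run through 5 states with every (state, symbol) defined. Accept strings end in {0,2,4}, Reject strings end in {1,3}; accept={0,2,4}.

states=5 start=0 accept={0,2,4} delta: 0a->1 0b->1 1a->0 1b->2 2a->3 2b->4 3a->0 3b->1 4a->0 4b->0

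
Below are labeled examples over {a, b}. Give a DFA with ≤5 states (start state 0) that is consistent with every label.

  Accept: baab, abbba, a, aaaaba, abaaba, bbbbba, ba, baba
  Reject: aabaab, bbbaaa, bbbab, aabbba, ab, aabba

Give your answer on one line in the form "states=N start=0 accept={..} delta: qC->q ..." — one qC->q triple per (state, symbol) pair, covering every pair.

states=5 start=0 accept={1,2,3} delta: 0a->1 0b->0 1a->2 1b->0 2a->0 2b->3 3a->2 3b->4 4a->0 4b->2

State merging on the prefix tree: take the shortest (then alphabetical) example prefix whose next move is undefined and point that move at state 0, else 1, else 2, ...; a target is out if some Accept/Reject pair would then sit in one state with the same input left (inseparable). If every existing state is out, open a new one.
a: 0a undefined. 0a->0: no, baab/aabaab meet in 0 with "baab" left. Open state 1: 0a->1.
b: 0b undefined. 0b->0: ok.
aa: 1a undefined. 1a->0: no, baab/aabaab meet in 0. 1a->1: no, baab/bbbab meet in 1 with "b" left. Open state 2: 1a->2.
ab: 1b undefined. 1b->0: ok.
aaa: 2a undefined. 2a->0: ok.
aab: 2b undefined. 2b->0: no, baab/aabaab meet in 0. 2b->1: no, baab/aabbba meet in 1. 2b->2: no, abaaba/aabaab meet in 0. Open state 3: 2b->3.
aaba: 3a undefined. 3a->0: no, abaaba/aabaab meet in 0. 3a->1: no, baab/aabaab meet in 3. 3a->2: ok.
aabb: 3b undefined. 3b->0: no, abbba/aabbba meet in 1. 3b->1: no, abbba/aabbba meet in 1. 3b->2: no, abaaba/aabbba meet in 2. 3b->3: no, abaaba/aabbba meet in 2. Open state 4: 3b->4.
aabba: 4a undefined. 4a->0: ok.
aabbb: 4b undefined. 4b->0: no, abbba/aabbba meet in 1. 4b->1: no, abaaba/aabbba meet in 2. 4b->2: ok.
All examples now run through 5 states with every (state, symbol) defined. Accept strings end in {1,2,3}, Reject strings end in {0}; accept={1,2,3}.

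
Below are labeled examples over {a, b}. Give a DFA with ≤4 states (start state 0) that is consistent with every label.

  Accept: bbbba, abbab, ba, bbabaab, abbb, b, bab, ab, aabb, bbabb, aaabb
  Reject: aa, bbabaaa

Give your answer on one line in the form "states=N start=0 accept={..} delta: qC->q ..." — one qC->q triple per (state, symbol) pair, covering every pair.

Fold the examples into a partial DFA from state 0: repeatedly fix the first undefined (state, symbol) met by the shortest-then-alphabetical prefix, trying targets in increasing order and rejecting any under which an Accept and a Reject string meet in one state with the same remainder; add a state when all current targets are rejected. Accepting states are where Accept strings end.
a: 0a undefined. 0a->0: ok.
b: 0b undefined. 0b->0: no, bbbba/aa meet in 0. Open state 1: 0b->1.
ba: 1a undefined. 1a->0: no, ba/aa meet in 0. 1a->1: ok.
bb: 1b undefined. 1b->0: no, bbbba/aa meet in 0. 1b->1: no, bbbba/bbabaaa meet in 1. Open state 2: 1b->2.
bba: 2a undefined. 2a->0: no, abbab/bbabaaa meet in 1. 2a->1: no, ba/bbabaaa meet in 1. 2a->2: ok.
bbb: 2b undefined. 2b->0: no, abbab/aa meet in 0. 2b->1: no, abbab/bbabaaa meet in 1. 2b->2: no, bbbba/bbabaaa meet in 2. Open state 3: 2b->3.
bbbb: 3b undefined. 3b->0: no, bbbba/aa meet in 0. 3b->1: ok.
bbaba: 3a undefined. 3a->0: ok.
All examples now run through 4 states with every (state, symbol) defined. Accept strings end in {1,2,3}, Reject strings end in {0}; accept={1,2,3}.

states=4 start=0 accept={1,2,3} delta: 0a->0 0b->1 1a->1 1b->2 2a->2 2b->3 3a->0 3b->1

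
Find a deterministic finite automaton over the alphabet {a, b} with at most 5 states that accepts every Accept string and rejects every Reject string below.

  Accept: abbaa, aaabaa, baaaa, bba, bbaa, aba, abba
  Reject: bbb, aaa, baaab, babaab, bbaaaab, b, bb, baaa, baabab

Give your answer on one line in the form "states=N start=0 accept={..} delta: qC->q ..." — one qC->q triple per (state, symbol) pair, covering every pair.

Grow the machine one transition at a time. Run the examples from 0; the earliest place one falls off (shortest prefix, ties alphabetical) gets sent to the lowest-numbered state that keeps every Accept/Reject pair distinguishable — a pair clashes when both reach the same state with identical unread suffix — and to a fresh state only if none does.
a: 0a undefined. 0a->0: ok.
b: 0b undefined. 0b->0: no, abbaa/bbb meet in 0. Open state 1: 0b->1.
ba: 1a undefined. 1a->0: no, aaabaa/aaa meet in 0. 1a->1: no, aaabaa/b meet in 1. Open state 2: 1a->2.
bb: 1b undefined. 1b->0: no, abbaa/aaa meet in 0. 1b->1: ok.
baa: 2a undefined. 2a->0: no, abbaa/aaa meet in 0. 2a->1: no, abbaa/bbb meet in 1. 2a->2: no, abbaa/baaa meet in 2. Open state 3: 2a->3.
bab: 2b undefined. 2b->0: ok.
baaa: 3a undefined. 3a->0: no, baaaa/aaa meet in 0. 3a->1: ok.
baab: 3b undefined. 3b->0: ok.
All examples now run through 4 states with every (state, symbol) defined. Accept strings end in {2,3}, Reject strings end in {0,1}; accept={2,3}.

states=4 start=0 accept={2,3} delta: 0a->0 0b->1 1a->2 1b->1 2a->3 2b->0 3a->1 3b->0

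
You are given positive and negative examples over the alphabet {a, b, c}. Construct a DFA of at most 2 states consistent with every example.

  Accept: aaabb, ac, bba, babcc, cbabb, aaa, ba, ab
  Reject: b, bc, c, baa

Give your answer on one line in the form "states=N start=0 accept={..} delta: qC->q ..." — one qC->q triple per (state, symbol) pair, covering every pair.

states=2 start=0 accept={1} delta: 0a->1 0b->0 0c->0 1a->0 1b->1 1c->1

State merging on the prefix tree: take the shortest (then alphabetical) example prefix whose next move is undefined and point that move at state 0, else 1, else 2, ...; a target is out if some Accept/Reject pair would then sit in one state with the same input left (inseparable). If every existing state is out, open a new one.
a: 0a undefined. 0a->0: no, ac/c meet in 0 with "c" left. Open state 1: 0a->1.
b: 0b undefined. 0b->0: ok.
c: 0c undefined. 0c->0: ok.
aa: 1a undefined. 1a->0: ok.
ab: 1b undefined. 1b->0: no, aaabb/b meet in 0. 1b->1: ok.
ac: 1c undefined. 1c->0: no, ac/b meet in 0. 1c->1: ok.
All examples now run through 2 states with every (state, symbol) defined. Accept strings end in {1}, Reject strings end in {0}; accept={1}.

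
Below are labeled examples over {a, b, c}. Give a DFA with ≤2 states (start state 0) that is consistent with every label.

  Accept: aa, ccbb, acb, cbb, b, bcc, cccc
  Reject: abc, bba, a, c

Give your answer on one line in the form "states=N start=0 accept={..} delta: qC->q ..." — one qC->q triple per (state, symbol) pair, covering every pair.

states=2 start=0 accept={0} delta: 0a->1 0b->0 0c->1 1a->0 1b->0 1c->0

State merging on the prefix tree: take the shortest (then alphabetical) example prefix whose next move is undefined and point that move at state 0, else 1, else 2, ...; a target is out if some Accept/Reject pair would then sit in one state with the same input left (inseparable). If every existing state is out, open a new one.
a: 0a undefined. 0a->0: no, aa/a meet in 0. Open state 1: 0a->1.
b: 0b undefined. 0b->0: ok.
c: 0c undefined. 0c->0: no, ccbb/c meet in 0. 0c->1: ok.
aa: 1a undefined. 1a->0: ok.
ab: 1b undefined. 1b->0: ok.
ac: 1c undefined. 1c->0: ok.
All examples now run through 2 states with every (state, symbol) defined. Accept strings end in {0}, Reject strings end in {1}; accept={0}.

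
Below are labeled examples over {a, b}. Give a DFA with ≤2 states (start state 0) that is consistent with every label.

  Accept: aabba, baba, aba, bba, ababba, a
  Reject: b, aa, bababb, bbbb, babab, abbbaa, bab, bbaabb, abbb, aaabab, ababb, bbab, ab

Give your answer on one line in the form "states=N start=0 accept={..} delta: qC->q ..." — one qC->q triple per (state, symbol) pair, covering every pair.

Grow the machine one transition at a time. Run the examples from 0; the earliest place one falls off (shortest prefix, ties alphabetical) gets sent to the lowest-numbered state that keeps every Accept/Reject pair distinguishable — a pair clashes when both reach the same state with identical unread suffix — and to a fresh state only if none does.
a: 0a undefined. 0a->0: no, a/aa meet in 0. Open state 1: 0a->1.
b: 0b undefined. 0b->0: ok.
aa: 1a undefined. 1a->0: ok.
ab: 1b undefined. 1b->0: ok.
All examples now run through 2 states with every (state, symbol) defined. Accept strings end in {1}, Reject strings end in {0}; accept={1}.

states=2 start=0 accept={1} delta: 0a->1 0b->0 1a->0 1b->0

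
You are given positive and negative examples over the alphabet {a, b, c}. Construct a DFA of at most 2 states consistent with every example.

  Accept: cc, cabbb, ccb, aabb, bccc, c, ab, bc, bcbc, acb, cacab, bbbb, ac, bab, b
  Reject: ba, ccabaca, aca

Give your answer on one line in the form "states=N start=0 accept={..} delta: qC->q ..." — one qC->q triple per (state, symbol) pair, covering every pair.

Fold the examples into a partial DFA from state 0: repeatedly fix the first undefined (state, symbol) met by the shortest-then-alphabetical prefix, trying targets in increasing order and rejecting any under which an Accept and a Reject string meet in one state with the same remainder; add a state when all current targets are rejected. Accepting states are where Accept strings end.
a: 0a undefined. 0a->0: ok.
b: 0b undefined. 0b->0: no, aabb/ba meet in 0. Open state 1: 0b->1.
c: 0c undefined. 0c->0: no, cc/aca meet in 0. 0c->1: ok.
ba: 1a undefined. 1a->0: ok.
bb: 1b undefined. 1b->0: no, aabb/ba meet in 0. 1b->1: ok.
bc: 1c undefined. 1c->0: no, cc/ba meet in 0. 1c->1: ok.
All examples now run through 2 states with every (state, symbol) defined. Accept strings end in {1}, Reject strings end in {0}; accept={1}.

states=2 start=0 accept={1} delta: 0a->0 0b->1 0c->1 1a->0 1b->1 1c->1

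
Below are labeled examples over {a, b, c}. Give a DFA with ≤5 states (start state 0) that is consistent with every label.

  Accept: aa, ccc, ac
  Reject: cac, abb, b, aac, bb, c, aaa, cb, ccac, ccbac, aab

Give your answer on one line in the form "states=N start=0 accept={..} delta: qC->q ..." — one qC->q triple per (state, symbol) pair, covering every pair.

states=4 start=0 accept={2,3} delta: 0a->1 0b->0 0c->1 1a->2 1b->0 1c->3 2a->0 2b->0 2c->0 3a->0 3b->1 3c->2

Fold the examples into a partial DFA from state 0: repeatedly fix the first undefined (state, symbol) met by the shortest-then-alphabetical prefix, trying targets in increasing order and rejecting any under which an Accept and a Reject string meet in one state with the same remainder; add a state when all current targets are rejected. Accepting states are where Accept strings end.
a: 0a undefined. 0a->0: no, aa/aaa meet in 0. Open state 1: 0a->1.
b: 0b undefined. 0b->0: ok.
c: 0c undefined. 0c->0: no, ccc/b meet in 0. 0c->1: ok.
aa: 1a undefined. 1a->0: no, aa/b meet in 0. 1a->1: no, aa/c meet in 1. Open state 2: 1a->2.
ab: 1b undefined. 1b->0: ok.
ac: 1c undefined. 1c->0: no, ccc/c meet in 1. 1c->1: no, ccc/c meet in 1. 1c->2: no, ccc/cac meet in 2 with "c" left. Open state 3: 1c->3.
aaa: 2a undefined. 2a->0: ok.
aab: 2b undefined. 2b->0: ok.
aac: 2c undefined. 2c->0: ok.
cca: 3a undefined. 3a->0: ok.
ccb: 3b undefined. 3b->0: no, ac/ccbac meet in 3. 3b->1: ok.
ccc: 3c undefined. 3c->0: no, ccc/cac meet in 0. 3c->1: no, ccc/c meet in 1. 3c->2: ok.
All examples now run through 4 states with every (state, symbol) defined. Accept strings end in {2,3}, Reject strings end in {0,1}; accept={2,3}.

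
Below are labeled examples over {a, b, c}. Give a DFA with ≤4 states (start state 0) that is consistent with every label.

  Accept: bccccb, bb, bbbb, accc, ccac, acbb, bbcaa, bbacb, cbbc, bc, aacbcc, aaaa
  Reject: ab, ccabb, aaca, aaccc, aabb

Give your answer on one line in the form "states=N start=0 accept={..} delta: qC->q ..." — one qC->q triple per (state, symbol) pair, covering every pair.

Grow the machine one transition at a time. Run the examples from 0; the earliest place one falls off (shortest prefix, ties alphabetical) gets sent to the lowest-numbered state that keeps every Accept/Reject pair distinguishable — a pair clashes when both reach the same state with identical unread suffix — and to a fresh state only if none does.
a: 0a undefined. 0a->0: no, bb/aabb meet in 0 with "bb" left. Open state 1: 0a->1.
b: 0b undefined. 0b->0: ok.
c: 0c undefined. 0c->0: ok.
aa: 1a undefined. 1a->0: no, bccccb/aaccc meet in 0. 1a->1: no, accc/aaccc meet in 1 with "ccc" left. Open state 2: 1a->2.
ab: 1b undefined. 1b->0: no, bccccb/ab meet in 0. 1b->1: ok.
ac: 1c undefined. 1c->0: ok.
aaa: 2a undefined. 2a->0: no, aaaa/ab meet in 1. 2a->1: ok.
aab: 2b undefined. 2b->0: no, bccccb/aabb meet in 0. 2b->1: ok.
aac: 2c undefined. 2c->0: no, bccccb/aaccc meet in 0. 2c->1: no, bccccb/aaccc meet in 0. 2c->2: no, bbcaa/aaccc meet in 2. Open state 3: 2c->3.
aaca: 3a undefined. 3a->0: no, bccccb/aaca meet in 0. 3a->1: ok.
aacb: 3b undefined. 3b->0: ok.
aacc: 3c undefined. 3c->0: no, bccccb/aaccc meet in 0. 3c->1: no, bccccb/aaccc meet in 0. 3c->2: ok.
All examples now run through 4 states with every (state, symbol) defined. Accept strings end in {0,2}, Reject strings end in {1,3}; accept={0,2}.

states=4 start=0 accept={0,2} delta: 0a->1 0b->0 0c->0 1a->2 1b->1 1c->0 2a->1 2b->1 2c->3 3a->1 3b->0 3c->2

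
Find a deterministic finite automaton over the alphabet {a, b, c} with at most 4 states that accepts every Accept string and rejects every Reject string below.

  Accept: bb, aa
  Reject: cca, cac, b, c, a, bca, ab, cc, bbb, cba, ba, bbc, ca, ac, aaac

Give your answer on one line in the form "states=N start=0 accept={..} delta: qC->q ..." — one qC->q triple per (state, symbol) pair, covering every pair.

Fold the examples into a partial DFA from state 0: repeatedly fix the first undefined (state, symbol) met by the shortest-then-alphabetical prefix, trying targets in increasing order and rejecting any under which an Accept and a Reject string meet in one state with the same remainder; add a state when all current targets are rejected. Accepting states are where Accept strings end.
a: 0a undefined. 0a->0: no, aa/a meet in 0. Open state 1: 0a->1.
b: 0b undefined. 0b->0: no, bb/b meet in 0. 0b->1: no, bb/ab meet in 1 with "b" left. Open state 2: 0b->2.
c: 0c undefined. 0c->0: ok.
aa: 1a undefined. 1a->0: no, aa/c meet in 0. 1a->1: no, aa/cca meet in 1. 1a->2: no, aa/b meet in 2. Open state 3: 1a->3.
ab: 1b undefined. 1b->0: ok.
ac: 1c undefined. 1c->0: ok.
ba: 2a undefined. 2a->0: ok.
bb: 2b undefined. 2b->0: no, bb/cac meet in 0. 2b->1: no, bb/cca meet in 1. 2b->2: no, bb/b meet in 2. 2b->3: ok.
bc: 2c undefined. 2c->0: ok.
aaa: 3a undefined. 3a->0: ok.
bbb: 3b undefined. 3b->0: ok.
bbc: 3c undefined. 3c->0: ok.
All examples now run through 4 states with every (state, symbol) defined. Accept strings end in {3}, Reject strings end in {0,1,2}; accept={3}.

states=4 start=0 accept={3} delta: 0a->1 0b->2 0c->0 1a->3 1b->0 1c->0 2a->0 2b->3 2c->0 3a->0 3b->0 3c->0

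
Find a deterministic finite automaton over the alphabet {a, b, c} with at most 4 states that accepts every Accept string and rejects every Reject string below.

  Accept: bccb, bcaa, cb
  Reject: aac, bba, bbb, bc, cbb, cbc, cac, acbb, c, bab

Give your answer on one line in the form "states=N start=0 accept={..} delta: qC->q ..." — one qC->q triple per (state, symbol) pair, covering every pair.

Grow the machine one transition at a time. Run the examples from 0; the earliest place one falls off (shortest prefix, ties alphabetical) gets sent to the lowest-numbered state that keeps every Accept/Reject pair distinguishable — a pair clashes when both reach the same state with identical unread suffix — and to a fresh state only if none does.
a: 0a undefined. 0a->0: ok.
b: 0b undefined. 0b->0: ok.
c: 0c undefined. 0c->0: no, bccb/aac meet in 0. Open state 1: 0c->1.
ca: 1a undefined. 1a->0: no, bcaa/bba meet in 0. 1a->1: no, bcaa/aac meet in 1. Open state 2: 1a->2.
cb: 1b undefined. 1b->0: no, cb/bba meet in 0. 1b->1: no, cb/aac meet in 1. 1b->2: ok.
bcc: 1c undefined. 1c->0: no, bccb/bba meet in 0. 1c->1: ok.
cac: 2c undefined. 2c->0: ok.
cbb: 2b undefined. 2b->0: ok.
bcaa: 2a undefined. 2a->0: no, bcaa/bba meet in 0. 2a->1: no, bcaa/aac meet in 1. 2a->2: ok.
All examples now run through 3 states with every (state, symbol) defined. Accept strings end in {2}, Reject strings end in {0,1}; accept={2}.

states=3 start=0 accept={2} delta: 0a->0 0b->0 0c->1 1a->2 1b->2 1c->1 2a->2 2b->0 2c->0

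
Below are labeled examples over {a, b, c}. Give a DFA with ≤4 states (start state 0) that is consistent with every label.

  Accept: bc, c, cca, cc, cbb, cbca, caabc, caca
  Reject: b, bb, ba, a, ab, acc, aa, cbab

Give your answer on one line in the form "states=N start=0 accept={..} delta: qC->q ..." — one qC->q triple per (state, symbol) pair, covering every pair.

states=4 start=0 accept={2} delta: 0a->1 0b->0 0c->2 1a->0 1b->0 1c->1 2a->2 2b->3 2c->2 3a->0 3b->2 3c->2

Grow the machine one transition at a time. Run the examples from 0; the earliest place one falls off (shortest prefix, ties alphabetical) gets sent to the lowest-numbered state that keeps every Accept/Reject pair distinguishable — a pair clashes when both reach the same state with identical unread suffix — and to a fresh state only if none does.
a: 0a undefined. 0a->0: no, cc/acc meet in 0 with "cc" left. Open state 1: 0a->1.
b: 0b undefined. 0b->0: ok.
c: 0c undefined. 0c->0: no, bc/b meet in 0. 0c->1: no, bc/ba meet in 1. Open state 2: 0c->2.
aa: 1a undefined. 1a->0: ok.
ab: 1b undefined. 1b->0: ok.
ac: 1c undefined. 1c->0: no, bc/acc meet in 2. 1c->1: ok.
ca: 2a undefined. 2a->0: no, caca/b meet in 0. 2a->1: no, caca/b meet in 0. 2a->2: ok.
cb: 2b undefined. 2b->0: no, cbb/b meet in 0. 2b->1: no, cbb/b meet in 0. 2b->2: no, bc/cbab meet in 2. Open state 3: 2b->3.
cc: 2c undefined. 2c->0: no, cca/ba meet in 1. 2c->1: no, cca/b meet in 0. 2c->2: ok.
cba: 3a undefined. 3a->0: ok.
cbb: 3b undefined. 3b->0: no, cbb/b meet in 0. 3b->1: no, cbb/ba meet in 1. 3b->2: ok.
cbc: 3c undefined. 3c->0: no, cbca/ba meet in 1. 3c->1: no, cbca/b meet in 0. 3c->2: ok.
All examples now run through 4 states with every (state, symbol) defined. Accept strings end in {2}, Reject strings end in {0,1}; accept={2}.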